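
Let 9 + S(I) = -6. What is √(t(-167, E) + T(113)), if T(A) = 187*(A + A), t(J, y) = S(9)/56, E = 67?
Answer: √33133198/28 ≈ 205.58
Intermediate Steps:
S(I) = -15 (S(I) = -9 - 6 = -15)
t(J, y) = -15/56
T(A) = 374*A (T(A) = 187*(2*A) = 374*A)
√(t(-167, E) + T(113)) = √(-15/56 + 374*113) = √(-15/56 + 42262) = √(2366657/56) = √33133198/28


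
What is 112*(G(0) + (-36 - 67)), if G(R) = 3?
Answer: -11200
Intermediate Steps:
112*(G(0) + (-36 - 67)) = 112*(3 + (-36 - 67)) = 112*(3 - 103) = 112*(-100) = -11200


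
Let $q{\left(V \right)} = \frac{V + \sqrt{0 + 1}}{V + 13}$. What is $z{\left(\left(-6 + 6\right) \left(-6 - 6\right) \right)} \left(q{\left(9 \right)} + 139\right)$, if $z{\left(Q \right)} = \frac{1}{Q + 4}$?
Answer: $\frac{767}{22} \approx 34.864$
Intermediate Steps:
$z{\left(Q \right)} = \frac{1}{4 + Q}$
$q{\left(V \right)} = \frac{1 + V}{13 + V}$ ($q{\left(V \right)} = \frac{V + \sqrt{1}}{13 + V} = \frac{V + 1}{13 + V} = \frac{1 + V}{13 + V}$)
$z{\left(\left(-6 + 6\right) \left(-6 - 6\right) \right)} \left(q{\left(9 \right)} + 139\right) = \frac{\frac{1 + 9}{13 + 9} + 139}{4 + \left(-6 + 6\right) \left(-6 - 6\right)} = \frac{\frac{1}{22} \cdot 10 + 139}{4 + 0 \left(-12\right)} = \frac{\frac{1}{22} \cdot 10 + 139}{4 + 0} = \frac{\frac{5}{11} + 139}{4} = \frac{1}{4} \cdot \frac{1534}{11} = \frac{767}{22}$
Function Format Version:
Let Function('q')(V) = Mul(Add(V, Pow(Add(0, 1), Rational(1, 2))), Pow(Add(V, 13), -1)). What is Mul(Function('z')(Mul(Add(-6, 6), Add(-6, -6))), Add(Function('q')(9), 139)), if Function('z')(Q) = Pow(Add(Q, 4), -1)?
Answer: Rational(767, 22) ≈ 34.864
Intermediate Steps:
Function('z')(Q) = Pow(Add(4, Q), -1)
Function('q')(V) = Mul(Pow(Add(13, V), -1), Add(1, V)) (Function('q')(V) = Mul(Add(V, Pow(1, Rational(1, 2))), Pow(Add(13, V), -1)) = Mul(Add(V, 1), Pow(Add(13, V), -1)) = Mul(Add(1, V), Pow(Add(13, V), -1)) = Mul(Pow(Add(13, V), -1), Add(1, V)))
Mul(Function('z')(Mul(Add(-6, 6), Add(-6, -6))), Add(Function('q')(9), 139)) = Mul(Pow(Add(4, Mul(Add(-6, 6), Add(-6, -6))), -1), Add(Mul(Pow(Add(13, 9), -1), Add(1, 9)), 139)) = Mul(Pow(Add(4, Mul(0, -12)), -1), Add(Mul(Pow(22, -1), 10), 139)) = Mul(Pow(Add(4, 0), -1), Add(Mul(Rational(1, 22), 10), 139)) = Mul(Pow(4, -1), Add(Rational(5, 11), 139)) = Mul(Rational(1, 4), Rational(1534, 11)) = Rational(767, 22)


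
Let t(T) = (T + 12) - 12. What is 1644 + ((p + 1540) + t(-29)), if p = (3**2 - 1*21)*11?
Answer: 3023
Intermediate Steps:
t(T) = T (t(T) = (12 + T) - 12 = T)
p = -132 (p = (9 - 21)*11 = -12*11 = -132)
1644 + ((p + 1540) + t(-29)) = 1644 + ((-132 + 1540) - 29) = 1644 + (1408 - 29) = 1644 + 1379 = 3023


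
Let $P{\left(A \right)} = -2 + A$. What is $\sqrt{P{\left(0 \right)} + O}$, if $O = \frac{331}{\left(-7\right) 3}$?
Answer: $\frac{i \sqrt{7833}}{21} \approx 4.2145 i$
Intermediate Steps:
$O = - \frac{331}{21}$ ($O = \frac{331}{-21} = 331 \left(- \frac{1}{21}\right) = - \frac{331}{21} \approx -15.762$)
$\sqrt{P{\left(0 \right)} + O} = \sqrt{\left(-2 + 0\right) - \frac{331}{21}} = \sqrt{-2 - \frac{331}{21}} = \sqrt{- \frac{373}{21}} = \frac{i \sqrt{7833}}{21}$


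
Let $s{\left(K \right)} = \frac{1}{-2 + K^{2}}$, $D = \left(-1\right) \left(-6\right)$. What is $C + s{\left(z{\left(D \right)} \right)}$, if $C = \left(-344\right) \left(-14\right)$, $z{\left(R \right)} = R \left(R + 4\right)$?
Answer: $\frac{17327969}{3598} \approx 4816.0$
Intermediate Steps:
$D = 6$
$z{\left(R \right)} = R \left(4 + R\right)$
$C = 4816$
$C + s{\left(z{\left(D \right)} \right)} = 4816 + \frac{1}{-2 + \left(6 \left(4 + 6\right)\right)^{2}} = 4816 + \frac{1}{-2 + \left(6 \cdot 10\right)^{2}} = 4816 + \frac{1}{-2 + 60^{2}} = 4816 + \frac{1}{-2 + 3600} = 4816 + \frac{1}{3598} = \frac{17327969}{3598}$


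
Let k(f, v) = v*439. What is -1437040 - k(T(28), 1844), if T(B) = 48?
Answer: -2246556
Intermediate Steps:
k(f, v) = 439*v
-1437040 - k(T(28), 1844) = -1437040 - 439*1844 = -1437040 - 1*809516 = -1437040 - 809516 = -2246556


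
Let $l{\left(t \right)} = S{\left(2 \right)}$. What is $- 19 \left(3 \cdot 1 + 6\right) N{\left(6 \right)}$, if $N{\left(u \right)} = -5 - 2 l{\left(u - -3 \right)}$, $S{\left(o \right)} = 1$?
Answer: $1197$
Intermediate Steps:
$l{\left(t \right)} = 1$
$N{\left(u \right)} = -7$ ($N{\left(u \right)} = -5 - 2 = -7$)
$- 19 \left(3 \cdot 1 + 6\right) N{\left(6 \right)} = - 19 \left(3 \cdot 1 + 6\right) \left(-7\right) = - 19 \left(3 + 6\right) \left(-7\right) = \left(-19\right) 9 \left(-7\right) = \left(-171\right) \left(-7\right) = 1197$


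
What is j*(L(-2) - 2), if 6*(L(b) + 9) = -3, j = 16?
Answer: -184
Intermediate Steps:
L(b) = -19/2 (L(b) = -9 + (⅙)*(-3) = -9 - ½ = -19/2)
j*(L(-2) - 2) = 16*(-19/2 - 2) = 16*(-23/2) = -184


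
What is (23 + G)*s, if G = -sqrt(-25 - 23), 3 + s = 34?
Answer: 713 - 124*I*sqrt(3) ≈ 713.0 - 214.77*I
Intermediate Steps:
s = 31 (s = -3 + 34 = 31)
G = -4*I*sqrt(3) (G = -sqrt(-48) = -4*I*sqrt(3) ≈ -6.9282*I)
(23 + G)*s = (23 - 4*I*sqrt(3))*31 = 713 - 124*I*sqrt(3)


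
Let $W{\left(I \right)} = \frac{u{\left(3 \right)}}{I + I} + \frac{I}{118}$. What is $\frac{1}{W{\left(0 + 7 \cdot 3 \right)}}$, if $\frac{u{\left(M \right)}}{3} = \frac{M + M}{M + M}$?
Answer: $\frac{413}{103} \approx 4.0097$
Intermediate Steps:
$u{\left(M \right)} = 3$ ($u{\left(M \right)} = 3 \frac{M + M}{M + M} = 3 \frac{2 M}{2 M} = 3 \cdot 2 M \frac{1}{2 M} = 3 \cdot 1 = 3$)
$W{\left(I \right)} = \frac{I}{118} + \frac{3}{2 I}$ ($W{\left(I \right)} = \frac{3}{I + I} + \frac{I}{118} = \frac{3}{2 I} + I \frac{1}{118} = 3 \frac{1}{2 I} + \frac{I}{118} = \frac{3}{2 I} + \frac{I}{118} = \frac{I}{118} + \frac{3}{2 I}$)
$\frac{1}{W{\left(0 + 7 \cdot 3 \right)}} = \frac{1}{\frac{1}{118} \frac{1}{0 + 7 \cdot 3} \left(177 + \left(0 + 7 \cdot 3\right)^{2}\right)} = \frac{1}{\frac{1}{118} \frac{1}{0 + 21} \left(177 + \left(0 + 21\right)^{2}\right)} = \frac{1}{\frac{1}{118} \cdot \frac{1}{21} \left(177 + 21^{2}\right)} = \frac{1}{\frac{1}{118} \cdot \frac{1}{21} \left(177 + 441\right)} = \frac{1}{\frac{1}{118} \cdot \frac{1}{21} \cdot 618} = \frac{1}{\frac{103}{413}} = \frac{413}{103}$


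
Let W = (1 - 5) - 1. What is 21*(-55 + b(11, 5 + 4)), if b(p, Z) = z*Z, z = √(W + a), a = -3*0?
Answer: -1155 + 189*I*√5 ≈ -1155.0 + 422.62*I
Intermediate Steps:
a = 0
W = -5 (W = -4 - 1 = -5)
z = I*√5 (z = √(-5 + 0) = √(-5) = I*√5 ≈ 2.2361*I)
b(p, Z) = I*Z*√5 (b(p, Z) = (I*√5)*Z = I*Z*√5)
21*(-55 + b(11, 5 + 4)) = 21*(-55 + I*(5 + 4)*√5) = 21*(-55 + I*9*√5) = 21*(-55 + 9*I*√5) = -1155 + 189*I*√5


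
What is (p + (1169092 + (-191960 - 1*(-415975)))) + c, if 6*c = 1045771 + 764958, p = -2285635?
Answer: -3544439/6 ≈ -5.9074e+5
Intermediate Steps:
c = 1810729/6 (c = (1045771 + 764958)/6 = (1/6)*1810729 = 1810729/6 ≈ 3.0179e+5)
(p + (1169092 + (-191960 - 1*(-415975)))) + c = (-2285635 + (1169092 + (-191960 - 1*(-415975)))) + 1810729/6 = (-2285635 + (1169092 + (-191960 + 415975))) + 1810729/6 = (-2285635 + (1169092 + 224015)) + 1810729/6 = (-2285635 + 1393107) + 1810729/6 = -892528 + 1810729/6 = -3544439/6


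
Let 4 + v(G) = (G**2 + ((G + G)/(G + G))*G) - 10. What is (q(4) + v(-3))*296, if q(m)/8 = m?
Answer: 7104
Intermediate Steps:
q(m) = 8*m
v(G) = -14 + G + G**2 (v(G) = -4 + ((G**2 + ((G + G)/(G + G))*G) - 10) = -4 + ((G**2 + ((2*G)/((2*G)))*G) - 10) = -4 + ((G**2 + ((2*G)*(1/(2*G)))*G) - 10) = -4 + ((G**2 + 1*G) - 10) = -4 + ((G**2 + G) - 10) = -4 + ((G + G**2) - 10) = -4 + (-10 + G + G**2) = -14 + G + G**2)
(q(4) + v(-3))*296 = (8*4 + (-14 - 3 + (-3)**2))*296 = (32 + (-14 - 3 + 9))*296 = (32 - 8)*296 = 24*296 = 7104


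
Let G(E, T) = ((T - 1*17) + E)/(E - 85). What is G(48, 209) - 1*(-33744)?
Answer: 1248288/37 ≈ 33738.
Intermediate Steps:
G(E, T) = (-17 + E + T)/(-85 + E) (G(E, T) = ((T - 17) + E)/(-85 + E) = ((-17 + T) + E)/(-85 + E) = (-17 + E + T)/(-85 + E))
G(48, 209) - 1*(-33744) = (-17 + 48 + 209)/(-85 + 48) - 1*(-33744) = 240/(-37) + 33744 = -1/37*240 + 33744 = -240/37 + 33744 = 1248288/37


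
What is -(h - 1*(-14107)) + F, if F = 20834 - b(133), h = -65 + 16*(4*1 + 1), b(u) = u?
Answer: 6579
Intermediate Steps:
h = 15 (h = -65 + 16*(4 + 1) = -65 + 16*5 = -65 + 80 = 15)
F = 20701 (F = 20834 - 1*133 = 20834 - 133 = 20701)
-(h - 1*(-14107)) + F = -(15 - 1*(-14107)) + 20701 = -(15 + 14107) + 20701 = -1*14122 + 20701 = -14122 + 20701 = 6579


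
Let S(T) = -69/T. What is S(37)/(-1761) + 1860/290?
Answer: 4040401/629851 ≈ 6.4148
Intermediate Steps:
S(37)/(-1761) + 1860/290 = -69/37/(-1761) + 1860/290 = -69*1/37*(-1/1761) + 1860*(1/290) = -69/37*(-1/1761) + 186/29 = 23/21719 + 186/29 = 4040401/629851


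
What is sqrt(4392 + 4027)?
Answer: sqrt(8419) ≈ 91.755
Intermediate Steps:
sqrt(4392 + 4027) = sqrt(8419)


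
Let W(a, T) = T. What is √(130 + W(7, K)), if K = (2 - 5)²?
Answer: √139 ≈ 11.790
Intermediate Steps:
K = 9 (K = (-3)² = 9)
√(130 + W(7, K)) = √(130 + 9) = √139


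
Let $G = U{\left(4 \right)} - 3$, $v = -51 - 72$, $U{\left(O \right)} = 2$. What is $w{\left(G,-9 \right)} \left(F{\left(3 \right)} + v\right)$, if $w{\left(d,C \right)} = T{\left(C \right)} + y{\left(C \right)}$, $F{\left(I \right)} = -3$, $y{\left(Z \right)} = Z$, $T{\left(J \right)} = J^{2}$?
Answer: $-9072$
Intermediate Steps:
$v = -123$ ($v = -51 - 72 = -123$)
$G = -1$ ($G = 2 - 3 = -1$)
$w{\left(d,C \right)} = C + C^{2}$ ($w{\left(d,C \right)} = C^{2} + C = C + C^{2}$)
$w{\left(G,-9 \right)} \left(F{\left(3 \right)} + v\right) = - 9 \left(1 - 9\right) \left(-3 - 123\right) = \left(-9\right) \left(-8\right) \left(-126\right) = 72 \left(-126\right) = -9072$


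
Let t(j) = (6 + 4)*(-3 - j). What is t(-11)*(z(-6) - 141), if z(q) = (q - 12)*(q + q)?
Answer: 6000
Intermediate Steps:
t(j) = -30 - 10*j (t(j) = 10*(-3 - j) = -30 - 10*j)
z(q) = 2*q*(-12 + q) (z(q) = (-12 + q)*(2*q) = 2*q*(-12 + q))
t(-11)*(z(-6) - 141) = (-30 - 10*(-11))*(2*(-6)*(-12 - 6) - 141) = (-30 + 110)*(2*(-6)*(-18) - 141) = 80*(216 - 141) = 80*75 = 6000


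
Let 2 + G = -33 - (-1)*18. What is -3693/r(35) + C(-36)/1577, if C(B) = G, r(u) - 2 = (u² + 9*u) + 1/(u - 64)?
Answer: -169652158/70518709 ≈ -2.4058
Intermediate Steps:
r(u) = 2 + u² + 1/(-64 + u) + 9*u (r(u) = 2 + ((u² + 9*u) + 1/(u - 64)) = 2 + ((u² + 9*u) + 1/(-64 + u)) = 2 + (u² + 1/(-64 + u) + 9*u) = 2 + u² + 1/(-64 + u) + 9*u)
G = -17 (G = -2 + (-33 - (-1)*18) = -2 + (-33 - 1*(-18)) = -2 + (-33 + 18) = -2 - 15 = -17)
C(B) = -17
-3693/r(35) + C(-36)/1577 = -3693*(-64 + 35)/(-127 + 35³ - 574*35 - 55*35²) - 17/1577 = -3693*(-29/(-127 + 42875 - 20090 - 55*1225)) - 17*1/1577 = -3693*(-29/(-127 + 42875 - 20090 - 67375)) - 17/1577 = -3693/((-1/29*(-44717))) - 17/1577 = -3693/44717/29 - 17/1577 = -3693*29/44717 - 17/1577 = -107097/44717 - 17/1577 = -169652158/70518709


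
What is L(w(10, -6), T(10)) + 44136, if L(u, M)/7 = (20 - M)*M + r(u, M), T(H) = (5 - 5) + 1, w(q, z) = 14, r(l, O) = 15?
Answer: 44374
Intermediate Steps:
T(H) = 1 (T(H) = 0 + 1 = 1)
L(u, M) = 105 + 7*M*(20 - M) (L(u, M) = 7*((20 - M)*M + 15) = 7*(M*(20 - M) + 15) = 7*(15 + M*(20 - M)) = 105 + 7*M*(20 - M))
L(w(10, -6), T(10)) + 44136 = (105 - 7*1**2 + 140*1) + 44136 = (105 - 7*1 + 140) + 44136 = (105 - 7 + 140) + 44136 = 238 + 44136 = 44374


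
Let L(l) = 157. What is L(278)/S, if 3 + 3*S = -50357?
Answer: -471/50360 ≈ -0.0093527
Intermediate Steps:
S = -50360/3 (S = -1 + (⅓)*(-50357) = -1 - 50357/3 = -50360/3 ≈ -16787.)
L(278)/S = 157/(-50360/3) = 157*(-3/50360) = -471/50360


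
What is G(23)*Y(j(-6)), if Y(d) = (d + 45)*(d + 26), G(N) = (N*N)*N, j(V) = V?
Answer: 9490260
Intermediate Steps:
G(N) = N³ (G(N) = N²*N = N³)
Y(d) = (26 + d)*(45 + d) (Y(d) = (45 + d)*(26 + d) = (26 + d)*(45 + d))
G(23)*Y(j(-6)) = 23³*(1170 + (-6)² + 71*(-6)) = 12167*(1170 + 36 - 426) = 12167*780 = 9490260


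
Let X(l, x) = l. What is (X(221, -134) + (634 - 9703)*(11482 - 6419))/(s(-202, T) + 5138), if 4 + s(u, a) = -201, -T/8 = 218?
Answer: -45916126/4933 ≈ -9308.0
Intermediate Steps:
T = -1744 (T = -8*218 = -1744)
s(u, a) = -205 (s(u, a) = -4 - 201 = -205)
(X(221, -134) + (634 - 9703)*(11482 - 6419))/(s(-202, T) + 5138) = (221 + (634 - 9703)*(11482 - 6419))/(-205 + 5138) = (221 - 9069*5063)/4933 = (221 - 45916347)*(1/4933) = -45916126*1/4933 = -45916126/4933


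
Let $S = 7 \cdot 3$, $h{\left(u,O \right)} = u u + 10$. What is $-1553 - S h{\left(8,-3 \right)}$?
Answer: $-3107$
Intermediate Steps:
$h{\left(u,O \right)} = 10 + u^{2}$ ($h{\left(u,O \right)} = u^{2} + 10 = 10 + u^{2}$)
$S = 21$
$-1553 - S h{\left(8,-3 \right)} = -1553 - 21 \left(10 + 8^{2}\right) = -1553 - 21 \left(10 + 64\right) = -1553 - 21 \cdot 74 = -1553 - 1554 = -3107$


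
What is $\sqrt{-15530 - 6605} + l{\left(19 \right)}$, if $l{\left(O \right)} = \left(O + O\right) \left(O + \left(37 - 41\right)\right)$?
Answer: $570 + i \sqrt{22135} \approx 570.0 + 148.78 i$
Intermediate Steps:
$l{\left(O \right)} = 2 O \left(-4 + O\right)$ ($l{\left(O \right)} = 2 O \left(O + \left(37 - 41\right)\right) = 2 O \left(O - 4\right) = 2 O \left(-4 + O\right)$)
$\sqrt{-15530 - 6605} + l{\left(19 \right)} = \sqrt{-15530 - 6605} + 2 \cdot 19 \left(-4 + 19\right) = \sqrt{-22135} + 2 \cdot 19 \cdot 15 = i \sqrt{22135} + 570 = 570 + i \sqrt{22135}$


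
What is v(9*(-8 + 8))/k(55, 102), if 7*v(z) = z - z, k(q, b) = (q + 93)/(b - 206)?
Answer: 0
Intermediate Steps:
k(q, b) = (93 + q)/(-206 + b)
v(z) = 0 (v(z) = (z - z)/7 = (1/7)*0 = 0)
v(9*(-8 + 8))/k(55, 102) = 0/(((93 + 55)/(-206 + 102))) = 0/((148/(-104))) = 0/((-1/104*148)) = 0/(-37/26) = 0*(-26/37) = 0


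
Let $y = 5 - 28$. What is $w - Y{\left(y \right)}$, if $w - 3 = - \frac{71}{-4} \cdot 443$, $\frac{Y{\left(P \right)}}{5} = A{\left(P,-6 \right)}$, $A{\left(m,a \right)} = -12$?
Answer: $\frac{31705}{4} \approx 7926.3$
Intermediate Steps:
$y = -23$ ($y = 5 - 28 = -23$)
$Y{\left(P \right)} = -60$ ($Y{\left(P \right)} = 5 \left(-12\right) = -60$)
$w = \frac{31465}{4}$ ($w = 3 + - \frac{71}{-4} \cdot 443 = 3 + \left(-71\right) \left(- \frac{1}{4}\right) 443 = 3 + \frac{71}{4} \cdot 443 = 3 + \frac{31453}{4} = \frac{31465}{4} \approx 7866.3$)
$w - Y{\left(y \right)} = \frac{31465}{4} - -60 = \frac{31465}{4} + 60 = \frac{31705}{4}$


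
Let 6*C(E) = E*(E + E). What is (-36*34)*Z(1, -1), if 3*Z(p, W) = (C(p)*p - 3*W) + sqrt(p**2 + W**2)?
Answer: -1360 - 408*sqrt(2) ≈ -1937.0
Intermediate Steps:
C(E) = E**2/3 (C(E) = (E*(E + E))/6 = (E*(2*E))/6 = (2*E**2)/6 = E**2/3)
Z(p, W) = -W + sqrt(W**2 + p**2)/3 + p**3/9 (Z(p, W) = (((p**2/3)*p - 3*W) + sqrt(p**2 + W**2))/3 = ((p**3/3 - 3*W) + sqrt(W**2 + p**2))/3 = ((-3*W + p**3/3) + sqrt(W**2 + p**2))/3 = (sqrt(W**2 + p**2) - 3*W + p**3/3)/3 = -W + sqrt(W**2 + p**2)/3 + p**3/9)
(-36*34)*Z(1, -1) = (-36*34)*(-1*(-1) + sqrt((-1)**2 + 1**2)/3 + (1/9)*1**3) = -1224*(1 + sqrt(1 + 1)/3 + (1/9)*1) = -1224*(1 + sqrt(2)/3 + 1/9) = -1224*(10/9 + sqrt(2)/3) = -1360 - 408*sqrt(2)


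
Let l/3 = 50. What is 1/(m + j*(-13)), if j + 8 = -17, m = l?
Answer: 1/475 ≈ 0.0021053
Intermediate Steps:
l = 150 (l = 3*50 = 150)
m = 150
j = -25 (j = -8 - 17 = -25)
1/(m + j*(-13)) = 1/(150 - 25*(-13)) = 1/(150 + 325) = 1/475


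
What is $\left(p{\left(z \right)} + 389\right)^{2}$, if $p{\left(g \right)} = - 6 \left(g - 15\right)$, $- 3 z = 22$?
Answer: $273529$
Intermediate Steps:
$z = - \frac{22}{3}$ ($z = \left(- \frac{1}{3}\right) 22 = - \frac{22}{3} \approx -7.3333$)
$p{\left(g \right)} = 90 - 6 g$ ($p{\left(g \right)} = - 6 \left(-15 + g\right) = 90 - 6 g$)
$\left(p{\left(z \right)} + 389\right)^{2} = \left(\left(90 - -44\right) + 389\right)^{2} = \left(\left(90 + 44\right) + 389\right)^{2} = \left(134 + 389\right)^{2} = 523^{2} = 273529$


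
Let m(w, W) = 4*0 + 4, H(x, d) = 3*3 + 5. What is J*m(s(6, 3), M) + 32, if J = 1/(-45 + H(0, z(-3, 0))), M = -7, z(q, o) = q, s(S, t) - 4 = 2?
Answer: 988/31 ≈ 31.871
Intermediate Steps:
s(S, t) = 6 (s(S, t) = 4 + 2 = 6)
H(x, d) = 14 (H(x, d) = 9 + 5 = 14)
m(w, W) = 4 (m(w, W) = 0 + 4 = 4)
J = -1/31 (J = 1/(-45 + 14) = 1/(-31) = -1/31 ≈ -0.032258)
J*m(s(6, 3), M) + 32 = -1/31*4 + 32 = -4/31 + 32 = 988/31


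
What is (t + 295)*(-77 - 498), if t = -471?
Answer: 101200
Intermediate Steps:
(t + 295)*(-77 - 498) = (-471 + 295)*(-77 - 498) = -176*(-575) = 101200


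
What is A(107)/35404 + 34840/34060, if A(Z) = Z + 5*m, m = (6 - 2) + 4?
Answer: 4763393/4637924 ≈ 1.0271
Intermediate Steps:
m = 8 (m = 4 + 4 = 8)
A(Z) = 40 + Z (A(Z) = Z + 5*8 = Z + 40 = 40 + Z)
A(107)/35404 + 34840/34060 = (40 + 107)/35404 + 34840/34060 = 147*(1/35404) + 34840*(1/34060) = 147/35404 + 134/131 = 4763393/4637924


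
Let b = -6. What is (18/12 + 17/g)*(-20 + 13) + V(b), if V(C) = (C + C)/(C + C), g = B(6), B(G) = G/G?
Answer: -257/2 ≈ -128.50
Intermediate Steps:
B(G) = 1
g = 1
V(C) = 1 (V(C) = (2*C)/((2*C)) = (2*C)*(1/(2*C)) = 1)
(18/12 + 17/g)*(-20 + 13) + V(b) = (18/12 + 17/1)*(-20 + 13) + 1 = (18*(1/12) + 17*1)*(-7) + 1 = (3/2 + 17)*(-7) + 1 = (37/2)*(-7) + 1 = -259/2 + 1 = -257/2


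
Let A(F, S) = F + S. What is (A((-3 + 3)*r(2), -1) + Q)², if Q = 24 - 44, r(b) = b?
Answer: 441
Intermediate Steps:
Q = -20
(A((-3 + 3)*r(2), -1) + Q)² = (((-3 + 3)*2 - 1) - 20)² = ((0*2 - 1) - 20)² = ((0 - 1) - 20)² = (-1 - 20)² = (-21)² = 441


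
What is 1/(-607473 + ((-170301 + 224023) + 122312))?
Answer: -1/431439 ≈ -2.3178e-6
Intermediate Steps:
1/(-607473 + ((-170301 + 224023) + 122312)) = 1/(-607473 + (53722 + 122312)) = 1/(-607473 + 176034) = 1/(-431439) = -1/431439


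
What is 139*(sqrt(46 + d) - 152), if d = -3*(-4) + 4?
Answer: -21128 + 139*sqrt(62) ≈ -20034.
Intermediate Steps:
d = 16 (d = 12 + 4 = 16)
139*(sqrt(46 + d) - 152) = 139*(sqrt(46 + 16) - 152) = 139*(sqrt(62) - 152) = 139*(-152 + sqrt(62)) = -21128 + 139*sqrt(62)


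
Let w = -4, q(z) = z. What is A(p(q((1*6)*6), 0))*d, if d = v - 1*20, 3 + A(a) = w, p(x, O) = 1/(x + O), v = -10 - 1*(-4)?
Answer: 182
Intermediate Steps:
v = -6 (v = -10 + 4 = -6)
p(x, O) = 1/(O + x)
A(a) = -7 (A(a) = -3 - 4 = -7)
d = -26 (d = -6 - 1*20 = -6 - 20 = -26)
A(p(q((1*6)*6), 0))*d = -7*(-26) = 182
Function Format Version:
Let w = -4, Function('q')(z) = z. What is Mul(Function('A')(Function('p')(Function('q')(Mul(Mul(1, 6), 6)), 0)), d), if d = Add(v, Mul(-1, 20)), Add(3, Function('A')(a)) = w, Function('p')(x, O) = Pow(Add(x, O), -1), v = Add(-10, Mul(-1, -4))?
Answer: 182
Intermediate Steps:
v = -6 (v = Add(-10, 4) = -6)
Function('p')(x, O) = Pow(Add(O, x), -1)
Function('A')(a) = -7 (Function('A')(a) = Add(-3, -4) = -7)
d = -26 (d = Add(-6, Mul(-1, 20)) = Add(-6, -20) = -26)
Mul(Function('A')(Function('p')(Function('q')(Mul(Mul(1, 6), 6)), 0)), d) = Mul(-7, -26) = 182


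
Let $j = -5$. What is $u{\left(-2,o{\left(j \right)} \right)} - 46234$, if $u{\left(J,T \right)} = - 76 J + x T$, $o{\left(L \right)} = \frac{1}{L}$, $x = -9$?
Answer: $- \frac{230401}{5} \approx -46080.0$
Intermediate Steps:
$u{\left(J,T \right)} = - 76 J - 9 T$
$u{\left(-2,o{\left(j \right)} \right)} - 46234 = \left(\left(-76\right) \left(-2\right) - \frac{9}{-5}\right) - 46234 = \left(152 - - \frac{9}{5}\right) - 46234 = \left(152 + \frac{9}{5}\right) - 46234 = \frac{769}{5} - 46234 = - \frac{230401}{5}$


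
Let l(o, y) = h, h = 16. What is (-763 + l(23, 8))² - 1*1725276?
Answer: -1167267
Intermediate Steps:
l(o, y) = 16
(-763 + l(23, 8))² - 1*1725276 = (-763 + 16)² - 1*1725276 = (-747)² - 1725276 = 558009 - 1725276 = -1167267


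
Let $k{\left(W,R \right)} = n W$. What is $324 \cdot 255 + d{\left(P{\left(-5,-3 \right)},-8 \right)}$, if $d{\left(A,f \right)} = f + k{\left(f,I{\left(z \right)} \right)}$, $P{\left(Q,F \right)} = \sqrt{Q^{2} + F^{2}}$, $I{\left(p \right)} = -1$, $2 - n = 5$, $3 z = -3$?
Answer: $82636$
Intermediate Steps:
$z = -1$ ($z = \frac{1}{3} \left(-3\right) = -1$)
$n = -3$ ($n = 2 - 5 = -3$)
$k{\left(W,R \right)} = - 3 W$
$P{\left(Q,F \right)} = \sqrt{F^{2} + Q^{2}}$
$d{\left(A,f \right)} = - 2 f$ ($d{\left(A,f \right)} = f - 3 f = - 2 f$)
$324 \cdot 255 + d{\left(P{\left(-5,-3 \right)},-8 \right)} = 324 \cdot 255 - -16 = 82620 + 16 = 82636$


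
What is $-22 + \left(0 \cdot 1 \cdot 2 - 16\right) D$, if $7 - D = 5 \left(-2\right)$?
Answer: $-294$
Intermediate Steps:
$D = 17$ ($D = 7 - 5 \left(-2\right) = 7 - -10 = 7 + 10 = 17$)
$-22 + \left(0 \cdot 1 \cdot 2 - 16\right) D = -22 + \left(0 \cdot 1 \cdot 2 - 16\right) 17 = -22 + \left(0 \cdot 2 - 16\right) 17 = -22 + \left(0 - 16\right) 17 = -22 - 272 = -294$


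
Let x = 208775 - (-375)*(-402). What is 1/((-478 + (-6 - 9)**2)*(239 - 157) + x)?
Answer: 1/37279 ≈ 2.6825e-5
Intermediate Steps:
x = 58025 (x = 208775 - 1*150750 = 208775 - 150750 = 58025)
1/((-478 + (-6 - 9)**2)*(239 - 157) + x) = 1/((-478 + (-6 - 9)**2)*(239 - 157) + 58025) = 1/((-478 + (-15)**2)*82 + 58025) = 1/((-478 + 225)*82 + 58025) = 1/(-253*82 + 58025) = 1/(-20746 + 58025) = 1/37279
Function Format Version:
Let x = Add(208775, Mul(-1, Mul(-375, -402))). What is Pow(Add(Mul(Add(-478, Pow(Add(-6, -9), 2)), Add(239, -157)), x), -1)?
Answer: Rational(1, 37279) ≈ 2.6825e-5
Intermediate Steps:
x = 58025 (x = Add(208775, Mul(-1, 150750)) = Add(208775, -150750) = 58025)
Pow(Add(Mul(Add(-478, Pow(Add(-6, -9), 2)), Add(239, -157)), x), -1) = Pow(Add(Mul(Add(-478, Pow(Add(-6, -9), 2)), Add(239, -157)), 58025), -1) = Pow(Add(Mul(Add(-478, Pow(-15, 2)), 82), 58025), -1) = Pow(Add(Mul(Add(-478, 225), 82), 58025), -1) = Pow(Add(Mul(-253, 82), 58025), -1) = Pow(Add(-20746, 58025), -1) = Pow(37279, -1) = Rational(1, 37279)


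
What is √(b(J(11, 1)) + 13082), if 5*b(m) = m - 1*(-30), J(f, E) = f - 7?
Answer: 2*√81805/5 ≈ 114.41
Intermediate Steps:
J(f, E) = -7 + f
b(m) = 6 + m/5 (b(m) = (m - 1*(-30))/5 = (m + 30)/5 = (30 + m)/5 = 6 + m/5)
√(b(J(11, 1)) + 13082) = √((6 + (-7 + 11)/5) + 13082) = √((6 + (⅕)*4) + 13082) = √((6 + ⅘) + 13082) = √(34/5 + 13082) = √(65444/5) = 2*√81805/5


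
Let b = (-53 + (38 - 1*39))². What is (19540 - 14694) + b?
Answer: 7762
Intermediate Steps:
b = 2916 (b = (-53 + (38 - 39))² = (-53 - 1)² = (-54)² = 2916)
(19540 - 14694) + b = (19540 - 14694) + 2916 = 4846 + 2916 = 7762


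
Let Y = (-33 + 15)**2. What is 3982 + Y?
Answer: 4306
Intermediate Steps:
Y = 324 (Y = (-18)**2 = 324)
3982 + Y = 3982 + 324 = 4306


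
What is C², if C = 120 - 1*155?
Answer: 1225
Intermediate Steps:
C = -35 (C = 120 - 155 = -35)
C² = (-35)² = 1225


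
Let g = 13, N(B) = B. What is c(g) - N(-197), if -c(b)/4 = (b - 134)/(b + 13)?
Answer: 2803/13 ≈ 215.62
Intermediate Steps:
c(b) = -4*(-134 + b)/(13 + b) (c(b) = -4*(b - 134)/(b + 13) = -4*(-134 + b)/(13 + b))
c(g) - N(-197) = 4*(134 - 1*13)/(13 + 13) - 1*(-197) = 4*(134 - 13)/26 + 197 = 4*(1/26)*121 + 197 = 242/13 + 197 = 2803/13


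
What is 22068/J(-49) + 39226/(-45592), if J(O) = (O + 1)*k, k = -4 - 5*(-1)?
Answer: -5250037/11398 ≈ -460.61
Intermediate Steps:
k = 1 (k = -4 + 5 = 1)
J(O) = 1 + O (J(O) = (O + 1)*1 = (1 + O)*1 = 1 + O)
22068/J(-49) + 39226/(-45592) = 22068/(1 - 49) + 39226/(-45592) = 22068/(-48) + 39226*(-1/45592) = 22068*(-1/48) - 19613/22796 = -1839/4 - 19613/22796 = -5250037/11398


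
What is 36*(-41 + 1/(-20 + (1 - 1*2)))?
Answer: -10344/7 ≈ -1477.7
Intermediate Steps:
36*(-41 + 1/(-20 + (1 - 1*2))) = 36*(-41 + 1/(-20 + (1 - 2))) = 36*(-41 + 1/(-20 - 1)) = 36*(-41 + 1/(-21)) = 36*(-41 - 1/21) = 36*(-862/21) = -10344/7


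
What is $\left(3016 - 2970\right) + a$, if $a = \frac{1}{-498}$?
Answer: $\frac{22907}{498} \approx 45.998$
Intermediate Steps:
$a = - \frac{1}{498} \approx -0.002008$
$\left(3016 - 2970\right) + a = \left(3016 - 2970\right) - \frac{1}{498} = 46 - \frac{1}{498} = \frac{22907}{498}$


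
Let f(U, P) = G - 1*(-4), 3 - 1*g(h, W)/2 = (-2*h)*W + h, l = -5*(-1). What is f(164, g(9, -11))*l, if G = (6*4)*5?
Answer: 620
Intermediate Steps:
G = 120 (G = 24*5 = 120)
l = 5
g(h, W) = 6 - 2*h + 4*W*h (g(h, W) = 6 - 2*((-2*h)*W + h) = 6 - 2*(-2*W*h + h) = 6 - 2*(h - 2*W*h) = 6 + (-2*h + 4*W*h) = 6 - 2*h + 4*W*h)
f(U, P) = 124 (f(U, P) = 120 - 1*(-4) = 120 + 4 = 124)
f(164, g(9, -11))*l = 124*5 = 620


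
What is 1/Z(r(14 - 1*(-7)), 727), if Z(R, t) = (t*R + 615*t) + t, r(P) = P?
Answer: 1/463099 ≈ 2.1594e-6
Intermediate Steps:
Z(R, t) = 616*t + R*t (Z(R, t) = (R*t + 615*t) + t = (615*t + R*t) + t = 616*t + R*t)
1/Z(r(14 - 1*(-7)), 727) = 1/(727*(616 + (14 - 1*(-7)))) = 1/(727*(616 + (14 + 7))) = 1/(727*(616 + 21)) = 1/(727*637) = 1/463099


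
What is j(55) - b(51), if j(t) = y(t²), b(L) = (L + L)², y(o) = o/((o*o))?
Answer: -31472099/3025 ≈ -10404.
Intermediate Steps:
y(o) = 1/o (y(o) = o/(o²) = o/o² = 1/o)
b(L) = 4*L² (b(L) = (2*L)² = 4*L²)
j(t) = t⁻² (j(t) = 1/(t²) = t⁻²)
j(55) - b(51) = 55⁻² - 4*51² = 1/3025 - 4*2601 = 1/3025 - 1*10404 = 1/3025 - 10404 = -31472099/3025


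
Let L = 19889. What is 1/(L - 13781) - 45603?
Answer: -278543123/6108 ≈ -45603.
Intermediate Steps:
1/(L - 13781) - 45603 = 1/(19889 - 13781) - 45603 = 1/6108 - 45603 = -278543123/6108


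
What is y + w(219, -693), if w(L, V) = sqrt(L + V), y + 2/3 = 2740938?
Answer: 8222812/3 + I*sqrt(474) ≈ 2.7409e+6 + 21.772*I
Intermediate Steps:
y = 8222812/3 (y = -2/3 + 2740938 = 8222812/3 ≈ 2.7409e+6)
y + w(219, -693) = 8222812/3 + sqrt(219 - 693) = 8222812/3 + sqrt(-474) = 8222812/3 + I*sqrt(474)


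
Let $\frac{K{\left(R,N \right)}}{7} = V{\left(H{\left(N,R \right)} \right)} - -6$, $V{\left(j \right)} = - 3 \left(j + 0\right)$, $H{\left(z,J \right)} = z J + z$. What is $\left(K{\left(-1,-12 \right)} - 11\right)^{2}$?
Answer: $961$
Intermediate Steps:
$H{\left(z,J \right)} = z + J z$ ($H{\left(z,J \right)} = J z + z = z + J z$)
$V{\left(j \right)} = - 3 j$
$K{\left(R,N \right)} = 42 - 21 N \left(1 + R\right)$ ($K{\left(R,N \right)} = 7 \left(- 3 N \left(1 + R\right) - -6\right) = 7 \left(- 3 N \left(1 + R\right) + 6\right) = 7 \left(6 - 3 N \left(1 + R\right)\right) = 42 - 21 N \left(1 + R\right)$)
$\left(K{\left(-1,-12 \right)} - 11\right)^{2} = \left(\left(42 - - 252 \left(1 - 1\right)\right) - 11\right)^{2} = \left(\left(42 - \left(-252\right) 0\right) - 11\right)^{2} = \left(\left(42 + 0\right) - 11\right)^{2} = \left(42 - 11\right)^{2} = 31^{2} = 961$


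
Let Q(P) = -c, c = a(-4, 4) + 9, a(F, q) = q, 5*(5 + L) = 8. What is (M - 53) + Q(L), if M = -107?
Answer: -173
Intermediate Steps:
L = -17/5 (L = -5 + (⅕)*8 = -5 + 8/5 = -17/5 ≈ -3.4000)
c = 13 (c = 4 + 9 = 13)
Q(P) = -13 (Q(P) = -1*13 = -13)
(M - 53) + Q(L) = (-107 - 53) - 13 = -160 - 13 = -173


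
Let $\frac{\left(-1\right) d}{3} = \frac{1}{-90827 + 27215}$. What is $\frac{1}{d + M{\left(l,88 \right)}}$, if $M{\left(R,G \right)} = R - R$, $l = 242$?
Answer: $21204$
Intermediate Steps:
$M{\left(R,G \right)} = 0$
$d = \frac{1}{21204}$ ($d = - \frac{3}{-90827 + 27215} = - \frac{3}{-63612} = \left(-3\right) \left(- \frac{1}{63612}\right) = \frac{1}{21204} \approx 4.7161 \cdot 10^{-5}$)
$\frac{1}{d + M{\left(l,88 \right)}} = \frac{1}{\frac{1}{21204} + 0} = \frac{1}{\frac{1}{21204}} = 21204$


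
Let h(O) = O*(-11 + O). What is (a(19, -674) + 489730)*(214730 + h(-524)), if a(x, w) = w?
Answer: 242116953920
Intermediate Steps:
(a(19, -674) + 489730)*(214730 + h(-524)) = (-674 + 489730)*(214730 - 524*(-11 - 524)) = 489056*(214730 - 524*(-535)) = 489056*(214730 + 280340) = 489056*495070 = 242116953920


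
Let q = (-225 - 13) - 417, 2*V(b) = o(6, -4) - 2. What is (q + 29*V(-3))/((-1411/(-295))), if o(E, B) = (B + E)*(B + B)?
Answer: -270220/1411 ≈ -191.51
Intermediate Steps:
o(E, B) = 2*B*(B + E) (o(E, B) = (B + E)*(2*B) = 2*B*(B + E))
V(b) = -9 (V(b) = (2*(-4)*(-4 + 6) - 2)/2 = (2*(-4)*2 - 2)/2 = (-16 - 2)/2 = (½)*(-18) = -9)
q = -655 (q = -238 - 417 = -655)
(q + 29*V(-3))/((-1411/(-295))) = (-655 + 29*(-9))/((-1411/(-295))) = (-655 - 261)/((-1411*(-1/295))) = -916/(1411/295) = (295/1411)*(-916) = -270220/1411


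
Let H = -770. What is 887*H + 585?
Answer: -682405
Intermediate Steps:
887*H + 585 = 887*(-770) + 585 = -682990 + 585 = -682405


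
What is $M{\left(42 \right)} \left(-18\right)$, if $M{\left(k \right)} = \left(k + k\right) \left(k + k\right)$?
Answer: $-127008$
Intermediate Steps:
$M{\left(k \right)} = 4 k^{2}$ ($M{\left(k \right)} = 2 k 2 k = 4 k^{2}$)
$M{\left(42 \right)} \left(-18\right) = 4 \cdot 42^{2} \left(-18\right) = 4 \cdot 1764 \left(-18\right) = 7056 \left(-18\right) = -127008$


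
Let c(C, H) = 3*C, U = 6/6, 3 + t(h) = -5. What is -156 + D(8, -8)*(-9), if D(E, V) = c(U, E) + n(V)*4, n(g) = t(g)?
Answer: 105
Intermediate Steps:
t(h) = -8 (t(h) = -3 - 5 = -8)
n(g) = -8
U = 1 (U = 6*(⅙) = 1)
D(E, V) = -29 (D(E, V) = 3*1 - 8*4 = 3 - 32 = -29)
-156 + D(8, -8)*(-9) = -156 - 29*(-9) = -156 + 261 = 105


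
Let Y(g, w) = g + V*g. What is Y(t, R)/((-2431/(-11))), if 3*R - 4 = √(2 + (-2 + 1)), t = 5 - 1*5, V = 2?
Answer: 0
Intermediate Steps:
t = 0 (t = 5 - 5 = 0)
R = 5/3 (R = 4/3 + √(2 + (-2 + 1))/3 = 4/3 + √(2 - 1)/3 = 4/3 + √1/3 = 4/3 + (⅓)*1 = 4/3 + ⅓ = 5/3 ≈ 1.6667)
Y(g, w) = 3*g (Y(g, w) = g + 2*g = 3*g)
Y(t, R)/((-2431/(-11))) = (3*0)/((-2431/(-11))) = 0/((-2431*(-1/11))) = 0/221 = 0*(1/221) = 0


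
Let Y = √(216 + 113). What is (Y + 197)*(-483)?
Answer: -95151 - 483*√329 ≈ -1.0391e+5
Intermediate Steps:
Y = √329 ≈ 18.138
(Y + 197)*(-483) = (√329 + 197)*(-483) = (197 + √329)*(-483) = -95151 - 483*√329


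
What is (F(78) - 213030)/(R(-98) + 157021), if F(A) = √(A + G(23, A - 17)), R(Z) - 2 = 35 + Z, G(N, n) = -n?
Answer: -2367/1744 + √17/156960 ≈ -1.3572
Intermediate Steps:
R(Z) = 37 + Z (R(Z) = 2 + (35 + Z) = 37 + Z)
F(A) = √17 (F(A) = √(A - (A - 17)) = √(A - (-17 + A)) = √(A + (17 - A)) = √17)
(F(78) - 213030)/(R(-98) + 157021) = (√17 - 213030)/((37 - 98) + 157021) = (-213030 + √17)/(-61 + 157021) = (-213030 + √17)/156960 = (-213030 + √17)*(1/156960) = -2367/1744 + √17/156960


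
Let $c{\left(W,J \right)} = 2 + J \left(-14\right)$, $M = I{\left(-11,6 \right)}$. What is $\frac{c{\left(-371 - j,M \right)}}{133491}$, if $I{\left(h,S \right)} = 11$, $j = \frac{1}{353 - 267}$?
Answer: $- \frac{152}{133491} \approx -0.0011387$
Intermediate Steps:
$j = \frac{1}{86} \approx 0.011628$
$M = 11$
$c{\left(W,J \right)} = 2 - 14 J$
$\frac{c{\left(-371 - j,M \right)}}{133491} = \frac{2 - 154}{133491} = \left(2 - 154\right) \frac{1}{133491} = \left(-152\right) \frac{1}{133491} = - \frac{152}{133491}$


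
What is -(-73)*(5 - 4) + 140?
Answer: 213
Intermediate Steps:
-(-73)*(5 - 4) + 140 = -(-73) + 140 = -73*(-1) + 140 = 73 + 140 = 213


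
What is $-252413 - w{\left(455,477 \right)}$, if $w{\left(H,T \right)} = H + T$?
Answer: $-253345$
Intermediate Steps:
$-252413 - w{\left(455,477 \right)} = -252413 - \left(455 + 477\right) = -252413 - 932 = -253345$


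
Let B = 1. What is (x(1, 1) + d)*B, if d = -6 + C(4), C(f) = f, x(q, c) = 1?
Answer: -1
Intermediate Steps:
d = -2 (d = -6 + 4 = -2)
(x(1, 1) + d)*B = (1 - 2)*1 = -1*1 = -1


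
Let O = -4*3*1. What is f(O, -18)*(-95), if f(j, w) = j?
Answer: 1140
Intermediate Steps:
O = -12 (O = -12*1 = -12)
f(O, -18)*(-95) = -12*(-95) = 1140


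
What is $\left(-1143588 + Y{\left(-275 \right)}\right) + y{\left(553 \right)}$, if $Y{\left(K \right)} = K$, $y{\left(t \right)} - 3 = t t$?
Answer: $-838051$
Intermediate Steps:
$y{\left(t \right)} = 3 + t^{2}$ ($y{\left(t \right)} = 3 + t t = 3 + t^{2}$)
$\left(-1143588 + Y{\left(-275 \right)}\right) + y{\left(553 \right)} = \left(-1143588 - 275\right) + \left(3 + 553^{2}\right) = -1143863 + \left(3 + 305809\right) = -1143863 + 305812 = -838051$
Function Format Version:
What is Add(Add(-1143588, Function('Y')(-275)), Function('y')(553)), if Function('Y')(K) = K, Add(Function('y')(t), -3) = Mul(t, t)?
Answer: -838051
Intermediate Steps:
Function('y')(t) = Add(3, Pow(t, 2)) (Function('y')(t) = Add(3, Mul(t, t)) = Add(3, Pow(t, 2)))
Add(Add(-1143588, Function('Y')(-275)), Function('y')(553)) = Add(Add(-1143588, -275), Add(3, Pow(553, 2))) = Add(-1143863, Add(3, 305809)) = Add(-1143863, 305812) = -838051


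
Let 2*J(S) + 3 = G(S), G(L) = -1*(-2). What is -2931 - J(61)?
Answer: -5861/2 ≈ -2930.5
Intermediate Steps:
G(L) = 2
J(S) = -½ (J(S) = -3/2 + (½)*2 = -3/2 + 1 = -½)
-2931 - J(61) = -2931 - 1*(-½) = -2931 + ½ = -5861/2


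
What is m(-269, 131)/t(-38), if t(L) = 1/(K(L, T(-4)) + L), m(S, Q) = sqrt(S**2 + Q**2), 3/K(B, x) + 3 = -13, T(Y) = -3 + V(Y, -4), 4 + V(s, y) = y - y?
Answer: -611*sqrt(89522)/16 ≈ -11426.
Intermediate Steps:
V(s, y) = -4 (V(s, y) = -4 + (y - y) = -4 + 0 = -4)
T(Y) = -7 (T(Y) = -3 - 4 = -7)
K(B, x) = -3/16 (K(B, x) = 3/(-3 - 13) = 3/(-16) = 3*(-1/16) = -3/16)
m(S, Q) = sqrt(Q**2 + S**2)
t(L) = 1/(-3/16 + L)
m(-269, 131)/t(-38) = sqrt(131**2 + (-269)**2)/((16/(-3 + 16*(-38)))) = sqrt(17161 + 72361)/((16/(-3 - 608))) = sqrt(89522)/((16/(-611))) = sqrt(89522)/((16*(-1/611))) = sqrt(89522)/(-16/611) = sqrt(89522)*(-611/16) = -611*sqrt(89522)/16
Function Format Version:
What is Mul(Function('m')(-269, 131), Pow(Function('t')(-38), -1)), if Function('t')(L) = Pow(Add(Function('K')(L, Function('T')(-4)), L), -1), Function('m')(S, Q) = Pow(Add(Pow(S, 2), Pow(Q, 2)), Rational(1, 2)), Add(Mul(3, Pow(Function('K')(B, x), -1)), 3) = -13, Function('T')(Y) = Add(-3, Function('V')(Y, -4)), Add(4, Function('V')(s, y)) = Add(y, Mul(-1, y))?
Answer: Mul(Rational(-611, 16), Pow(89522, Rational(1, 2))) ≈ -11426.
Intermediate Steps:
Function('V')(s, y) = -4 (Function('V')(s, y) = Add(-4, Add(y, Mul(-1, y))) = Add(-4, 0) = -4)
Function('T')(Y) = -7 (Function('T')(Y) = Add(-3, -4) = -7)
Function('K')(B, x) = Rational(-3, 16) (Function('K')(B, x) = Mul(3, Pow(Add(-3, -13), -1)) = Mul(3, Pow(-16, -1)) = Mul(3, Rational(-1, 16)) = Rational(-3, 16))
Function('m')(S, Q) = Pow(Add(Pow(Q, 2), Pow(S, 2)), Rational(1, 2))
Function('t')(L) = Pow(Add(Rational(-3, 16), L), -1)
Mul(Function('m')(-269, 131), Pow(Function('t')(-38), -1)) = Mul(Pow(Add(Pow(131, 2), Pow(-269, 2)), Rational(1, 2)), Pow(Mul(16, Pow(Add(-3, Mul(16, -38)), -1)), -1)) = Mul(Pow(Add(17161, 72361), Rational(1, 2)), Pow(Mul(16, Pow(Add(-3, -608), -1)), -1)) = Mul(Pow(89522, Rational(1, 2)), Pow(Mul(16, Pow(-611, -1)), -1)) = Mul(Pow(89522, Rational(1, 2)), Pow(Mul(16, Rational(-1, 611)), -1)) = Mul(Pow(89522, Rational(1, 2)), Pow(Rational(-16, 611), -1)) = Mul(Pow(89522, Rational(1, 2)), Rational(-611, 16)) = Mul(Rational(-611, 16), Pow(89522, Rational(1, 2)))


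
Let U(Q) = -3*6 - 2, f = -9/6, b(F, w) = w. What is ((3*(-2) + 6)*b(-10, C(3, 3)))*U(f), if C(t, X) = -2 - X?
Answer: 0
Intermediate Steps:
f = -3/2 (f = -9*⅙ = -3/2 ≈ -1.5000)
U(Q) = -20 (U(Q) = -18 - 2 = -20)
((3*(-2) + 6)*b(-10, C(3, 3)))*U(f) = ((3*(-2) + 6)*(-2 - 1*3))*(-20) = ((-6 + 6)*(-2 - 3))*(-20) = (0*(-5))*(-20) = 0*(-20) = 0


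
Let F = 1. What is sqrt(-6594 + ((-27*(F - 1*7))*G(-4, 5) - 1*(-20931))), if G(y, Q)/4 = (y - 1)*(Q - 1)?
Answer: 9*sqrt(17) ≈ 37.108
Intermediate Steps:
G(y, Q) = 4*(-1 + Q)*(-1 + y) (G(y, Q) = 4*((y - 1)*(Q - 1)) = 4*((-1 + y)*(-1 + Q)) = 4*((-1 + Q)*(-1 + y)) = 4*(-1 + Q)*(-1 + y))
sqrt(-6594 + ((-27*(F - 1*7))*G(-4, 5) - 1*(-20931))) = sqrt(-6594 + ((-27*(1 - 1*7))*(4 - 4*5 - 4*(-4) + 4*5*(-4)) - 1*(-20931))) = sqrt(-6594 + ((-27*(1 - 7))*(4 - 20 + 16 - 80) + 20931)) = sqrt(-6594 + (-27*(-6)*(-80) + 20931)) = sqrt(-6594 + (162*(-80) + 20931)) = sqrt(-6594 + (-12960 + 20931)) = sqrt(-6594 + 7971) = sqrt(1377) = 9*sqrt(17)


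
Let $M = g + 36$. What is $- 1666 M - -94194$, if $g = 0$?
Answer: $34218$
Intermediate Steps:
$M = 36$ ($M = 0 + 36 = 36$)
$- 1666 M - -94194 = \left(-1666\right) 36 - -94194 = -59976 + 94194 = 34218$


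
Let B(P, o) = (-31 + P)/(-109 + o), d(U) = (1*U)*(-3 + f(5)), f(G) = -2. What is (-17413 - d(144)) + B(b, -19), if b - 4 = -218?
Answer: -2136459/128 ≈ -16691.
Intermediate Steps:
b = -214 (b = 4 - 218 = -214)
d(U) = -5*U (d(U) = (1*U)*(-3 - 2) = U*(-5) = -5*U)
B(P, o) = (-31 + P)/(-109 + o)
(-17413 - d(144)) + B(b, -19) = (-17413 - (-5)*144) + (-31 - 214)/(-109 - 19) = (-17413 - 1*(-720)) - 245/(-128) = (-17413 + 720) - 1/128*(-245) = -16693 + 245/128 = -2136459/128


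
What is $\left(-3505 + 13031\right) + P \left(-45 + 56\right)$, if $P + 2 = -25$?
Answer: $9229$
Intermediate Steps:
$P = -27$ ($P = -2 - 25 = -27$)
$\left(-3505 + 13031\right) + P \left(-45 + 56\right) = \left(-3505 + 13031\right) - 27 \left(-45 + 56\right) = 9526 - 297 = 9229$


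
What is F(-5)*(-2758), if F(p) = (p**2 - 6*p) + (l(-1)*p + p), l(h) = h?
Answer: -151690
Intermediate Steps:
F(p) = p**2 - 6*p (F(p) = (p**2 - 6*p) + (-p + p) = (p**2 - 6*p) + 0 = p**2 - 6*p)
F(-5)*(-2758) = -5*(-6 - 5)*(-2758) = -5*(-11)*(-2758) = 55*(-2758) = -151690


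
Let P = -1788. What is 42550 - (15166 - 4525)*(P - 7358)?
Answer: 97365136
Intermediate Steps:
42550 - (15166 - 4525)*(P - 7358) = 42550 - (15166 - 4525)*(-1788 - 7358) = 42550 - 10641*(-9146) = 42550 - 1*(-97322586) = 42550 + 97322586 = 97365136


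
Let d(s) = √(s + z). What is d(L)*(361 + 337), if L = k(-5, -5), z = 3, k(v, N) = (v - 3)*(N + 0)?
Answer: 698*√43 ≈ 4577.1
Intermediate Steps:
k(v, N) = N*(-3 + v) (k(v, N) = (-3 + v)*N = N*(-3 + v))
L = 40 (L = -5*(-3 - 5) = -5*(-8) = 40)
d(s) = √(3 + s) (d(s) = √(s + 3) = √(3 + s))
d(L)*(361 + 337) = √(3 + 40)*(361 + 337) = √43*698 = 698*√43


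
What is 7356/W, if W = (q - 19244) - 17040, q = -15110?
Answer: -3678/25697 ≈ -0.14313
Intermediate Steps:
W = -51394 (W = (-15110 - 19244) - 17040 = -34354 - 17040 = -51394)
7356/W = 7356/(-51394) = 7356*(-1/51394) = -3678/25697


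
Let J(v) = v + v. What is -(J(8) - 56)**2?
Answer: -1600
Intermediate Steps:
J(v) = 2*v
-(J(8) - 56)**2 = -(2*8 - 56)**2 = -(16 - 56)**2 = -1*(-40)**2 = -1*1600 = -1600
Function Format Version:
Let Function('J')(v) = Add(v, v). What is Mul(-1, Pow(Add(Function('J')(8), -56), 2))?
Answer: -1600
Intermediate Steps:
Function('J')(v) = Mul(2, v)
Mul(-1, Pow(Add(Function('J')(8), -56), 2)) = Mul(-1, Pow(Add(Mul(2, 8), -56), 2)) = Mul(-1, Pow(Add(16, -56), 2)) = Mul(-1, Pow(-40, 2)) = Mul(-1, 1600) = -1600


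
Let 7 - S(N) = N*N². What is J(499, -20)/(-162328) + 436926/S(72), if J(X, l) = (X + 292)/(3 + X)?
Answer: -35604807745087/30414907454096 ≈ -1.1706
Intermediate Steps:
J(X, l) = (292 + X)/(3 + X)
S(N) = 7 - N³ (S(N) = 7 - N*N² = 7 - N³)
J(499, -20)/(-162328) + 436926/S(72) = ((292 + 499)/(3 + 499))/(-162328) + 436926/(7 - 1*72³) = (791/502)*(-1/162328) + 436926/(7 - 1*373248) = ((1/502)*791)*(-1/162328) + 436926/(7 - 373248) = (791/502)*(-1/162328) + 436926/(-373241) = -791/81488656 + 436926*(-1/373241) = -791/81488656 - 436926/373241 = -35604807745087/30414907454096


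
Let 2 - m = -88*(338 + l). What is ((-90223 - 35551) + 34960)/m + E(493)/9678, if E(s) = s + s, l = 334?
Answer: -205146956/143084391 ≈ -1.4337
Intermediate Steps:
E(s) = 2*s
m = 59138 (m = 2 - (-88)*(338 + 334) = 2 - (-88)*672 = 2 - 1*(-59136) = 2 + 59136 = 59138)
((-90223 - 35551) + 34960)/m + E(493)/9678 = ((-90223 - 35551) + 34960)/59138 + (2*493)/9678 = (-125774 + 34960)*(1/59138) + 986*(1/9678) = -90814*1/59138 + 493/4839 = -45407/29569 + 493/4839 = -205146956/143084391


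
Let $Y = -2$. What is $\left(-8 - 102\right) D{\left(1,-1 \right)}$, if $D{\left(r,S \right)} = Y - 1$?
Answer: $330$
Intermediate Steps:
$D{\left(r,S \right)} = -3$ ($D{\left(r,S \right)} = -2 - 1 = -3$)
$\left(-8 - 102\right) D{\left(1,-1 \right)} = \left(-8 - 102\right) \left(-3\right) = \left(-110\right) \left(-3\right) = 330$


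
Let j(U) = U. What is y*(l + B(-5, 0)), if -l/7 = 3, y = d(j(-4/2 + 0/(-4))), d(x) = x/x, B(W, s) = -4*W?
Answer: -1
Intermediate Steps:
d(x) = 1
y = 1
l = -21 (l = -7*3 = -21)
y*(l + B(-5, 0)) = 1*(-21 - 4*(-5)) = 1*(-21 + 20) = 1*(-1) = -1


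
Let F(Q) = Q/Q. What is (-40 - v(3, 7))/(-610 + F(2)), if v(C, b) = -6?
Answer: 34/609 ≈ 0.055829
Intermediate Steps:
F(Q) = 1
(-40 - v(3, 7))/(-610 + F(2)) = (-40 - 1*(-6))/(-610 + 1) = (-40 + 6)/(-609) = -1/609*(-34) = 34/609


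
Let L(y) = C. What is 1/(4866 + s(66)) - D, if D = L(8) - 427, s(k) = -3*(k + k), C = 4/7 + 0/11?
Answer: 13342957/31290 ≈ 426.43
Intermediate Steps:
C = 4/7 (C = 4*(⅐) + 0*(1/11) = 4/7 + 0 = 4/7 ≈ 0.57143)
L(y) = 4/7
s(k) = -6*k
D = -2985/7 (D = 4/7 - 427 = -2985/7 ≈ -426.43)
1/(4866 + s(66)) - D = 1/(4866 - 6*66) - 1*(-2985/7) = 1/(4866 - 396) + 2985/7 = 1/4470 + 2985/7 = 13342957/31290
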